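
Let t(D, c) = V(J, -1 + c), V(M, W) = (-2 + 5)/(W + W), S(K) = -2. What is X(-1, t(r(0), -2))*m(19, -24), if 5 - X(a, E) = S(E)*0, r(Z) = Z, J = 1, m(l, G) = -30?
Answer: -150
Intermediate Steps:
V(M, W) = 3/(2*W) (V(M, W) = 3/((2*W)) = 3*(1/(2*W)) = 3/(2*W))
t(D, c) = 3/(2*(-1 + c))
X(a, E) = 5 (X(a, E) = 5 - (-2)*0 = 5 - 1*0 = 5 + 0 = 5)
X(-1, t(r(0), -2))*m(19, -24) = 5*(-30) = -150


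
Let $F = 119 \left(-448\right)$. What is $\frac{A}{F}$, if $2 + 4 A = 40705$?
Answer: $- \frac{40703}{213248} \approx -0.19087$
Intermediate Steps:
$A = \frac{40703}{4}$ ($A = - \frac{1}{2} + \frac{1}{4} \cdot 40705 = - \frac{1}{2} + \frac{40705}{4} = \frac{40703}{4} \approx 10176.0$)
$F = -53312$
$\frac{A}{F} = \frac{40703}{4 \left(-53312\right)} = \frac{40703}{4} \left(- \frac{1}{53312}\right) = - \frac{40703}{213248}$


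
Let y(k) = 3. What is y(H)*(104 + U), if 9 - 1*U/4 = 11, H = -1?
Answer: 288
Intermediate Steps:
U = -8 (U = 36 - 4*11 = 36 - 44 = -8)
y(H)*(104 + U) = 3*(104 - 8) = 3*96 = 288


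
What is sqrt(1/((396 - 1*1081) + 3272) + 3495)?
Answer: sqrt(23390531242)/2587 ≈ 59.119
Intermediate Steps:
sqrt(1/((396 - 1*1081) + 3272) + 3495) = sqrt(1/((396 - 1081) + 3272) + 3495) = sqrt(1/(-685 + 3272) + 3495) = sqrt(1/2587 + 3495) = sqrt(9041566/2587) = sqrt(23390531242)/2587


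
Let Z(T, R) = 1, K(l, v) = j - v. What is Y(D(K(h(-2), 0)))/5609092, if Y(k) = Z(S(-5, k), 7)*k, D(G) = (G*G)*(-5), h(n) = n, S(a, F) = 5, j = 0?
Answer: 0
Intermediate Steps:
K(l, v) = -v (K(l, v) = 0 - v = -v)
D(G) = -5*G² (D(G) = G²*(-5) = -5*G²)
Y(k) = k (Y(k) = 1*k = k)
Y(D(K(h(-2), 0)))/5609092 = -5*(-1*0)²/5609092 = -5*0²*(1/5609092) = -5*0*(1/5609092) = 0*(1/5609092) = 0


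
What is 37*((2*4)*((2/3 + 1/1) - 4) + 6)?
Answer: -1406/3 ≈ -468.67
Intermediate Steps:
37*((2*4)*((2/3 + 1/1) - 4) + 6) = 37*(8*((2*(⅓) + 1*1) - 4) + 6) = 37*(8*((⅔ + 1) - 4) + 6) = 37*(8*(5/3 - 4) + 6) = 37*(8*(-7/3) + 6) = 37*(-56/3 + 6) = 37*(-38/3) = -1406/3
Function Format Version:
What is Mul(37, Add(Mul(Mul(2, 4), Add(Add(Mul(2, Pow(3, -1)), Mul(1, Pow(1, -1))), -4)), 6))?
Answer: Rational(-1406, 3) ≈ -468.67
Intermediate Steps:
Mul(37, Add(Mul(Mul(2, 4), Add(Add(Mul(2, Pow(3, -1)), Mul(1, Pow(1, -1))), -4)), 6)) = Mul(37, Add(Mul(8, Add(Add(Mul(2, Rational(1, 3)), Mul(1, 1)), -4)), 6)) = Mul(37, Add(Mul(8, Add(Add(Rational(2, 3), 1), -4)), 6)) = Mul(37, Add(Mul(8, Add(Rational(5, 3), -4)), 6)) = Mul(37, Add(Mul(8, Rational(-7, 3)), 6)) = Mul(37, Add(Rational(-56, 3), 6)) = Mul(37, Rational(-38, 3)) = Rational(-1406, 3)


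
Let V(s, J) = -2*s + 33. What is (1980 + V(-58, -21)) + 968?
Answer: 3097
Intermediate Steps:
V(s, J) = 33 - 2*s
(1980 + V(-58, -21)) + 968 = (1980 + (33 - 2*(-58))) + 968 = (1980 + (33 + 116)) + 968 = (1980 + 149) + 968 = 2129 + 968 = 3097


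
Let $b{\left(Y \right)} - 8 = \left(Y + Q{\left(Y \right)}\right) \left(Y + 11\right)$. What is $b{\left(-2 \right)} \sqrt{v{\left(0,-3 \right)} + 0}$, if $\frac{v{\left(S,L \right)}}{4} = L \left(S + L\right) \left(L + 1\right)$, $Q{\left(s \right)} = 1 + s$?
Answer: $- 114 i \sqrt{2} \approx - 161.22 i$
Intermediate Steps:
$v{\left(S,L \right)} = 4 L \left(1 + L\right) \left(L + S\right)$ ($v{\left(S,L \right)} = 4 L \left(S + L\right) \left(L + 1\right) = 4 L \left(L + S\right) \left(1 + L\right) = 4 L \left(1 + L\right) \left(L + S\right)$)
$b{\left(Y \right)} = 8 + \left(1 + 2 Y\right) \left(11 + Y\right)$ ($b{\left(Y \right)} = 8 + \left(Y + \left(1 + Y\right)\right) \left(Y + 11\right) = 8 + \left(1 + 2 Y\right) \left(11 + Y\right)$)
$b{\left(-2 \right)} \sqrt{v{\left(0,-3 \right)} + 0} = \left(19 + 2 \left(-2\right)^{2} + 23 \left(-2\right)\right) \sqrt{4 \left(-3\right) \left(-3 + 0 + \left(-3\right)^{2} - 0\right) + 0} = \left(19 + 2 \cdot 4 - 46\right) \sqrt{4 \left(-3\right) \left(-3 + 0 + 9 + 0\right) + 0} = \left(19 + 8 - 46\right) \sqrt{4 \left(-3\right) 6 + 0} = - 19 \sqrt{-72 + 0} = - 19 \sqrt{-72} = - 19 \cdot 6 i \sqrt{2} = - 114 i \sqrt{2}$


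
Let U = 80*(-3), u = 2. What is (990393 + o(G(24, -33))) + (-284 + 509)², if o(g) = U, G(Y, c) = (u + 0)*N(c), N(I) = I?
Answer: 1040778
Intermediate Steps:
U = -240
G(Y, c) = 2*c (G(Y, c) = (2 + 0)*c = 2*c)
o(g) = -240
(990393 + o(G(24, -33))) + (-284 + 509)² = (990393 - 240) + (-284 + 509)² = 990153 + 225² = 990153 + 50625 = 1040778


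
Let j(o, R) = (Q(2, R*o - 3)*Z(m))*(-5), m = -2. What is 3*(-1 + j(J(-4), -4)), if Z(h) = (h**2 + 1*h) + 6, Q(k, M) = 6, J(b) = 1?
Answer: -723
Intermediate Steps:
Z(h) = 6 + h + h**2 (Z(h) = (h**2 + h) + 6 = (h + h**2) + 6 = 6 + h + h**2)
j(o, R) = -240 (j(o, R) = (6*(6 - 2 + (-2)**2))*(-5) = (6*(6 - 2 + 4))*(-5) = (6*8)*(-5) = 48*(-5) = -240)
3*(-1 + j(J(-4), -4)) = 3*(-1 - 240) = 3*(-241) = -723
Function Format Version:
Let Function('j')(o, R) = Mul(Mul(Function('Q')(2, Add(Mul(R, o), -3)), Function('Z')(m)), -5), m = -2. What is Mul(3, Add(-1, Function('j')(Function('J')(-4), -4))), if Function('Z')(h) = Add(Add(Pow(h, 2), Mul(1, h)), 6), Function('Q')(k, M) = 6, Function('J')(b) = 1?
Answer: -723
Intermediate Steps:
Function('Z')(h) = Add(6, h, Pow(h, 2)) (Function('Z')(h) = Add(Add(Pow(h, 2), h), 6) = Add(Add(h, Pow(h, 2)), 6) = Add(6, h, Pow(h, 2)))
Function('j')(o, R) = -240 (Function('j')(o, R) = Mul(Mul(6, Add(6, -2, Pow(-2, 2))), -5) = Mul(Mul(6, Add(6, -2, 4)), -5) = Mul(Mul(6, 8), -5) = Mul(48, -5) = -240)
Mul(3, Add(-1, Function('j')(Function('J')(-4), -4))) = Mul(3, Add(-1, -240)) = Mul(3, -241) = -723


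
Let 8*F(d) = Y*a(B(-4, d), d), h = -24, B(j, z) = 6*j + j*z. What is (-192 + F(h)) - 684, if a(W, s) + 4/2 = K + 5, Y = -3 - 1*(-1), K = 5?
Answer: -878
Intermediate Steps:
Y = -2 (Y = -3 + 1 = -2)
a(W, s) = 8 (a(W, s) = -2 + (5 + 5) = -2 + 10 = 8)
F(d) = -2 (F(d) = (-2*8)/8 = (⅛)*(-16) = -2)
(-192 + F(h)) - 684 = (-192 - 2) - 684 = -194 - 684 = -878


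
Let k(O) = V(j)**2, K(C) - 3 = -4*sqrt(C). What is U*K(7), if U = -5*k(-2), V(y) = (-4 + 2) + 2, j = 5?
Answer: 0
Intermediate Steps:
K(C) = 3 - 4*sqrt(C)
V(y) = 0 (V(y) = -2 + 2 = 0)
k(O) = 0 (k(O) = 0**2 = 0)
U = 0 (U = -5*0 = 0)
U*K(7) = 0*(3 - 4*sqrt(7)) = 0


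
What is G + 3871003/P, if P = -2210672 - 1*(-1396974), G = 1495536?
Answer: 1216910781125/813698 ≈ 1.4955e+6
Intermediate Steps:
P = -813698 (P = -2210672 + 1396974 = -813698)
G + 3871003/P = 1495536 + 3871003/(-813698) = 1495536 + 3871003*(-1/813698) = 1495536 - 3871003/813698 = 1216910781125/813698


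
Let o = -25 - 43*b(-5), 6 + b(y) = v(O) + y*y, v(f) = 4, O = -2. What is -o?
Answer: 1014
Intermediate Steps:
b(y) = -2 + y² (b(y) = -6 + (4 + y*y) = -6 + (4 + y²) = -2 + y²)
o = -1014 (o = -25 - 43*(-2 + (-5)²) = -25 - 43*(-2 + 25) = -25 - 43*23 = -25 - 989 = -1014)
-o = -1*(-1014) = 1014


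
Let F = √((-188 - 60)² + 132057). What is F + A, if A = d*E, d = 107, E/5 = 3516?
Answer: 1881060 + √193561 ≈ 1.8815e+6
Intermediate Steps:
E = 17580 (E = 5*3516 = 17580)
A = 1881060 (A = 107*17580 = 1881060)
F = √193561 (F = √((-248)² + 132057) = √(61504 + 132057) = √193561 ≈ 439.96)
F + A = √193561 + 1881060 = 1881060 + √193561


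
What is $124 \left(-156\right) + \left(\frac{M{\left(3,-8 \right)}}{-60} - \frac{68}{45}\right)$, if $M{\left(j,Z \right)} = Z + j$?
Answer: $- \frac{3482177}{180} \approx -19345.0$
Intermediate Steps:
$124 \left(-156\right) + \left(\frac{M{\left(3,-8 \right)}}{-60} - \frac{68}{45}\right) = 124 \left(-156\right) - \left(\frac{68}{45} - \frac{-8 + 3}{-60}\right) = -19344 - \frac{257}{180} = - \frac{3482177}{180}$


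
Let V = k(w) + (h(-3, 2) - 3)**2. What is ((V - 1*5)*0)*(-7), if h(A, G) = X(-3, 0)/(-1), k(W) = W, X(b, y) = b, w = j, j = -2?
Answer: 0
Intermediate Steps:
w = -2
h(A, G) = 3 (h(A, G) = -3/(-1) = -3*(-1) = 3)
V = -2 (V = -2 + (3 - 3)**2 = -2 + 0**2 = -2 + 0 = -2)
((V - 1*5)*0)*(-7) = ((-2 - 1*5)*0)*(-7) = ((-2 - 5)*0)*(-7) = -7*0*(-7) = 0*(-7) = 0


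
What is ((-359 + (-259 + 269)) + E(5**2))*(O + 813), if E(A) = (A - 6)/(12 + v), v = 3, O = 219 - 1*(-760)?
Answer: -9347072/15 ≈ -6.2314e+5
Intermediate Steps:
O = 979 (O = 219 + 760 = 979)
E(A) = -2/5 + A/15 (E(A) = (A - 6)/(12 + 3) = (-6 + A)/15 = (-6 + A)*(1/15) = -2/5 + A/15)
((-359 + (-259 + 269)) + E(5**2))*(O + 813) = ((-359 + (-259 + 269)) + (-2/5 + (1/15)*5**2))*(979 + 813) = ((-359 + 10) + (-2/5 + (1/15)*25))*1792 = (-349 + (-2/5 + 5/3))*1792 = (-349 + 19/15)*1792 = -5216/15*1792 = -9347072/15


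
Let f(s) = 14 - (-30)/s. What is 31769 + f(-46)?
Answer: 730994/23 ≈ 31782.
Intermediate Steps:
f(s) = 14 + 30/s
31769 + f(-46) = 31769 + (14 + 30/(-46)) = 31769 + (14 + 30*(-1/46)) = 31769 + (14 - 15/23) = 31769 + 307/23 = 730994/23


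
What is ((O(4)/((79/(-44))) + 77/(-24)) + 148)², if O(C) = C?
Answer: 73062630601/3594816 ≈ 20324.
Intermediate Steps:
((O(4)/((79/(-44))) + 77/(-24)) + 148)² = ((4/((79/(-44))) + 77/(-24)) + 148)² = ((4/((79*(-1/44))) + 77*(-1/24)) + 148)² = ((4/(-79/44) - 77/24) + 148)² = ((4*(-44/79) - 77/24) + 148)² = ((-176/79 - 77/24) + 148)² = (-10307/1896 + 148)² = (270301/1896)² = 73062630601/3594816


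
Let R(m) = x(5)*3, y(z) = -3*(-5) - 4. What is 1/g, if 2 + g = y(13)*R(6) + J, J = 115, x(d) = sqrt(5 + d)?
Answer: 113/1879 - 33*sqrt(10)/1879 ≈ 0.0046008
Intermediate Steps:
y(z) = 11 (y(z) = 15 - 4 = 11)
R(m) = 3*sqrt(10) (R(m) = sqrt(5 + 5)*3 = sqrt(10)*3 = 3*sqrt(10))
g = 113 + 33*sqrt(10) (g = -2 + (11*(3*sqrt(10)) + 115) = -2 + (33*sqrt(10) + 115) = -2 + (115 + 33*sqrt(10)) = 113 + 33*sqrt(10) ≈ 217.36)
1/g = 1/(113 + 33*sqrt(10))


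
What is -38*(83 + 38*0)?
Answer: -3154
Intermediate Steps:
-38*(83 + 38*0) = -38*(83 + 0) = -38*83 = -3154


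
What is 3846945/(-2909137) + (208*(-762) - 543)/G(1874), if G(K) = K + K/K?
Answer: -156626420406/1818210625 ≈ -86.143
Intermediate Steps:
G(K) = 1 + K (G(K) = K + 1 = 1 + K)
3846945/(-2909137) + (208*(-762) - 543)/G(1874) = 3846945/(-2909137) + (208*(-762) - 543)/(1 + 1874) = 3846945*(-1/2909137) + (-158496 - 543)/1875 = -3846945/2909137 - 159039*1/1875 = -3846945/2909137 - 53013/625 = -156626420406/1818210625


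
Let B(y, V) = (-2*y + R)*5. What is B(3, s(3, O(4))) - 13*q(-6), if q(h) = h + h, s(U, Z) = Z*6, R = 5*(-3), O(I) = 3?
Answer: 51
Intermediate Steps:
R = -15
s(U, Z) = 6*Z
q(h) = 2*h
B(y, V) = -75 - 10*y (B(y, V) = (-2*y - 15)*5 = (-15 - 2*y)*5 = -75 - 10*y)
B(3, s(3, O(4))) - 13*q(-6) = (-75 - 10*3) - 26*(-6) = (-75 - 30) - 13*(-12) = -105 + 156 = 51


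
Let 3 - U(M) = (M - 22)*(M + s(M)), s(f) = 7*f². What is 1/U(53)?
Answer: -1/611193 ≈ -1.6361e-6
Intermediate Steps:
U(M) = 3 - (-22 + M)*(M + 7*M²) (U(M) = 3 - (M - 22)*(M + 7*M²) = 3 - (-22 + M)*(M + 7*M²))
1/U(53) = 1/(3 - 7*53³ + 22*53 + 153*53²) = 1/(3 - 7*148877 + 1166 + 153*2809) = 1/(3 - 1042139 + 1166 + 429777) = 1/(-611193) = -1/611193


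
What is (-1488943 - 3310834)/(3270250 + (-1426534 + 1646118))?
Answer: -4799777/3489834 ≈ -1.3754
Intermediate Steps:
(-1488943 - 3310834)/(3270250 + (-1426534 + 1646118)) = -4799777/(3270250 + 219584) = -4799777/3489834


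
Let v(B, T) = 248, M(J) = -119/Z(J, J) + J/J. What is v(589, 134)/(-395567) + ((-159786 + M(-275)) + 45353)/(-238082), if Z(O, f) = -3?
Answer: 135572363351/282532147482 ≈ 0.47985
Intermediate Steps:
M(J) = 122/3 (M(J) = -119/(-3) + J/J = -119*(-⅓) + 1 = 119/3 + 1 = 122/3)
v(589, 134)/(-395567) + ((-159786 + M(-275)) + 45353)/(-238082) = 248/(-395567) + ((-159786 + 122/3) + 45353)/(-238082) = 248*(-1/395567) + (-479236/3 + 45353)*(-1/238082) = -248/395567 - 343177/3*(-1/238082) = -248/395567 + 343177/714246 = 135572363351/282532147482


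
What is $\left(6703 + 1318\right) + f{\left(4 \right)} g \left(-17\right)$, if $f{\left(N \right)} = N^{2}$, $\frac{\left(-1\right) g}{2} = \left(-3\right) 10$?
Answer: $-8299$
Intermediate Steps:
$g = 60$ ($g = - 2 \left(\left(-3\right) 10\right) = \left(-2\right) \left(-30\right) = 60$)
$\left(6703 + 1318\right) + f{\left(4 \right)} g \left(-17\right) = \left(6703 + 1318\right) + 4^{2} \cdot 60 \left(-17\right) = 8021 + 16 \cdot 60 \left(-17\right) = 8021 + 960 \left(-17\right) = 8021 - 16320 = -8299$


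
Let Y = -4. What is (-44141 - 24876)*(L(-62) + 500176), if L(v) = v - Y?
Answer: -34516644006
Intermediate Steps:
L(v) = 4 + v (L(v) = v - 1*(-4) = v + 4 = 4 + v)
(-44141 - 24876)*(L(-62) + 500176) = (-44141 - 24876)*((4 - 62) + 500176) = -69017*(-58 + 500176) = -69017*500118 = -34516644006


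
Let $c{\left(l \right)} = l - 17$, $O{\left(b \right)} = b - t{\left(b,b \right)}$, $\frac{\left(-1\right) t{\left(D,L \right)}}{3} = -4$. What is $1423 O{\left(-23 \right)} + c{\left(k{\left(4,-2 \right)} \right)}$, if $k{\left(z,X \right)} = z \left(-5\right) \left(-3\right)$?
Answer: $-49762$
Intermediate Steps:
$t{\left(D,L \right)} = 12$ ($t{\left(D,L \right)} = \left(-3\right) \left(-4\right) = 12$)
$O{\left(b \right)} = -12 + b$ ($O{\left(b \right)} = b - 12 = -12 + b$)
$k{\left(z,X \right)} = 15 z$ ($k{\left(z,X \right)} = - 5 z \left(-3\right) = 15 z$)
$c{\left(l \right)} = -17 + l$
$1423 O{\left(-23 \right)} + c{\left(k{\left(4,-2 \right)} \right)} = 1423 \left(-12 - 23\right) + \left(-17 + 15 \cdot 4\right) = 1423 \left(-35\right) + \left(-17 + 60\right) = -49805 + 43 = -49762$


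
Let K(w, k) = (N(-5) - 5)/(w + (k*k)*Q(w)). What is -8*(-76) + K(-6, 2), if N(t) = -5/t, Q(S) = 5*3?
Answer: 16414/27 ≈ 607.93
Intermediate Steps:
Q(S) = 15
K(w, k) = -4/(w + 15*k²) (K(w, k) = (-5/(-5) - 5)/(w + (k*k)*15) = (-5*(-⅕) - 5)/(w + k²*15) = (1 - 5)/(w + 15*k²) = -4/(w + 15*k²))
-8*(-76) + K(-6, 2) = -8*(-76) - 4/(-6 + 15*2²) = 608 - 4/(-6 + 15*4) = 608 - 4/(-6 + 60) = 608 - 4/54 = 608 - 4*1/54 = 608 - 2/27 = 16414/27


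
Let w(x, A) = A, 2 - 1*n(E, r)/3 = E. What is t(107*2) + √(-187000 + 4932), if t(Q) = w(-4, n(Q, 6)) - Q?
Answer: -850 + 2*I*√45517 ≈ -850.0 + 426.69*I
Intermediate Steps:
n(E, r) = 6 - 3*E
t(Q) = 6 - 4*Q (t(Q) = (6 - 3*Q) - Q = 6 - 4*Q)
t(107*2) + √(-187000 + 4932) = (6 - 428*2) + √(-187000 + 4932) = (6 - 4*214) + √(-182068) = (6 - 856) + 2*I*√45517 = -850 + 2*I*√45517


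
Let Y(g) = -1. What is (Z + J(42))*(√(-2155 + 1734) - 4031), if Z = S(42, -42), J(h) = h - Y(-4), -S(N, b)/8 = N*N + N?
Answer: 58066555 - 14405*I*√421 ≈ 5.8067e+7 - 2.9557e+5*I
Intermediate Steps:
S(N, b) = -8*N - 8*N² (S(N, b) = -8*(N*N + N) = -8*(N² + N) = -8*(N + N²) = -8*N - 8*N²)
J(h) = 1 + h (J(h) = h - 1*(-1) = h + 1 = 1 + h)
Z = -14448 (Z = -8*42*(1 + 42) = -8*42*43 = -14448)
(Z + J(42))*(√(-2155 + 1734) - 4031) = (-14448 + (1 + 42))*(√(-2155 + 1734) - 4031) = (-14448 + 43)*(√(-421) - 4031) = -14405*(I*√421 - 4031) = -14405*(-4031 + I*√421) = 58066555 - 14405*I*√421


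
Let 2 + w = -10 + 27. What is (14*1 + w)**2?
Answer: 841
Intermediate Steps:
w = 15 (w = -2 + (-10 + 27) = -2 + 17 = 15)
(14*1 + w)**2 = (14*1 + 15)**2 = (14 + 15)**2 = 29**2 = 841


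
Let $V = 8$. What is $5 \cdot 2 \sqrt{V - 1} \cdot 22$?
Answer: $220 \sqrt{7} \approx 582.07$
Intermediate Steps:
$5 \cdot 2 \sqrt{V - 1} \cdot 22 = 5 \cdot 2 \sqrt{8 - 1} \cdot 22 = 10 \sqrt{7} \cdot 22 = 220 \sqrt{7}$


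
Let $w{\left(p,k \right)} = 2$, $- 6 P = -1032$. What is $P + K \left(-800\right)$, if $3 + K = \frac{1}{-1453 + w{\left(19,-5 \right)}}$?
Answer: $\frac{3732772}{1451} \approx 2572.6$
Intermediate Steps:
$P = 172$ ($P = \left(- \frac{1}{6}\right) \left(-1032\right) = 172$)
$K = - \frac{4354}{1451}$ ($K = -3 + \frac{1}{-1453 + 2} = -3 + \frac{1}{-1451} = -3 - \frac{1}{1451} = - \frac{4354}{1451} \approx -3.0007$)
$P + K \left(-800\right) = 172 - - \frac{3483200}{1451} = 172 + \frac{3483200}{1451} = \frac{3732772}{1451}$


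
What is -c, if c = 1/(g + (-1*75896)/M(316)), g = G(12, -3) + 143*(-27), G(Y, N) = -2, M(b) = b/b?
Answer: 1/79759 ≈ 1.2538e-5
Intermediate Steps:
M(b) = 1
g = -3863 (g = -2 + 143*(-27) = -2 - 3861 = -3863)
c = -1/79759 (c = 1/(-3863 - 1*75896/1) = 1/(-3863 - 75896*1) = 1/(-3863 - 75896) = 1/(-79759) = -1/79759 ≈ -1.2538e-5)
-c = -1*(-1/79759) = 1/79759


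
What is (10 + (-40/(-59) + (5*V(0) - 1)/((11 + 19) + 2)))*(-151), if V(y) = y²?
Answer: -3035251/1888 ≈ -1607.7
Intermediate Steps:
(10 + (-40/(-59) + (5*V(0) - 1)/((11 + 19) + 2)))*(-151) = (10 + (-40/(-59) + (5*0² - 1)/((11 + 19) + 2)))*(-151) = (10 + (-40*(-1/59) + (5*0 - 1)/(30 + 2)))*(-151) = (10 + (40/59 + (0 - 1)/32))*(-151) = (10 + (40/59 - 1*1/32))*(-151) = (10 + (40/59 - 1/32))*(-151) = (10 + 1221/1888)*(-151) = (20101/1888)*(-151) = -3035251/1888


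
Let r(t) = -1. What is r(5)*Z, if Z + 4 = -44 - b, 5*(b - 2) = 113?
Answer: 363/5 ≈ 72.600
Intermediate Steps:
b = 123/5 (b = 2 + (⅕)*113 = 2 + 113/5 = 123/5 ≈ 24.600)
Z = -363/5 (Z = -4 + (-44 - 1*123/5) = -4 + (-44 - 123/5) = -4 - 343/5 = -363/5 ≈ -72.600)
r(5)*Z = -1*(-363/5) = 363/5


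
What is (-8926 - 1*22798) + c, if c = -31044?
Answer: -62768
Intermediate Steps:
(-8926 - 1*22798) + c = (-8926 - 1*22798) - 31044 = (-8926 - 22798) - 31044 = -31724 - 31044 = -62768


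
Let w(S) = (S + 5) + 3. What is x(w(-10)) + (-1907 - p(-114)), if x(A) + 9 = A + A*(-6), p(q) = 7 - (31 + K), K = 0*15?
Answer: -1882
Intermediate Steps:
K = 0
w(S) = 8 + S (w(S) = (5 + S) + 3 = 8 + S)
p(q) = -24 (p(q) = 7 - (31 + 0) = 7 - 1*31 = 7 - 31 = -24)
x(A) = -9 - 5*A (x(A) = -9 + (A + A*(-6)) = -9 + (A - 6*A) = -9 - 5*A)
x(w(-10)) + (-1907 - p(-114)) = (-9 - 5*(8 - 10)) + (-1907 - 1*(-24)) = (-9 - 5*(-2)) + (-1907 + 24) = (-9 + 10) - 1883 = 1 - 1883 = -1882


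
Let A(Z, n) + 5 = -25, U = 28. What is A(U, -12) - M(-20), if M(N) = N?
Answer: -10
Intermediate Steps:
A(Z, n) = -30 (A(Z, n) = -5 - 25 = -30)
A(U, -12) - M(-20) = -30 - 1*(-20) = -30 + 20 = -10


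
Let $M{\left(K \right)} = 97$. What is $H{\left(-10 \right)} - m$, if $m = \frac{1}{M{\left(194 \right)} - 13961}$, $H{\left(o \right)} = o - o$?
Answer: $\frac{1}{13864} \approx 7.2129 \cdot 10^{-5}$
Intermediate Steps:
$H{\left(o \right)} = 0$
$m = - \frac{1}{13864}$ ($m = \frac{1}{97 - 13961} = \frac{1}{-13864} = - \frac{1}{13864} \approx -7.2129 \cdot 10^{-5}$)
$H{\left(-10 \right)} - m = 0 - - \frac{1}{13864} = 0 + \frac{1}{13864} = \frac{1}{13864}$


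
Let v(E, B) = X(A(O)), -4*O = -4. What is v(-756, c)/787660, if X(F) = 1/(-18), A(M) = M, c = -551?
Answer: -1/14177880 ≈ -7.0532e-8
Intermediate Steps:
O = 1 (O = -¼*(-4) = 1)
X(F) = -1/18
v(E, B) = -1/18
v(-756, c)/787660 = -1/18/787660 = -1/18*1/787660 = -1/14177880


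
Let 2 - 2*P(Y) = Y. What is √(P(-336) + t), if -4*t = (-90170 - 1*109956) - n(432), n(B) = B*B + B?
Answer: √387858/2 ≈ 311.39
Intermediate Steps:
n(B) = B + B² (n(B) = B² + B = B + B²)
P(Y) = 1 - Y/2
t = 193591/2 (t = -((-90170 - 1*109956) - 432*(1 + 432))/4 = -((-90170 - 109956) - 432*433)/4 = -(-200126 - 1*187056)/4 = -(-200126 - 187056)/4 = -¼*(-387182) = 193591/2 ≈ 96796.)
√(P(-336) + t) = √((1 - ½*(-336)) + 193591/2) = √((1 + 168) + 193591/2) = √(169 + 193591/2) = √(193929/2) = √387858/2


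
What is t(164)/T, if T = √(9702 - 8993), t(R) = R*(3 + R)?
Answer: 27388*√709/709 ≈ 1028.6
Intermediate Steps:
T = √709 ≈ 26.627
t(164)/T = (164*(3 + 164))/(√709) = (164*167)*(√709/709) = 27388*(√709/709) = 27388*√709/709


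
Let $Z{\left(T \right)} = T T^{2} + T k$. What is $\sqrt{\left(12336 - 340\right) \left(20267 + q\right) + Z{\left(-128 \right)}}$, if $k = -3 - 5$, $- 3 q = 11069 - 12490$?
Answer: $\frac{2 \sqrt{555095046}}{3} \approx 15707.0$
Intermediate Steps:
$q = \frac{1421}{3}$ ($q = - \frac{11069 - 12490}{3} = \left(- \frac{1}{3}\right) \left(-1421\right) = \frac{1421}{3} \approx 473.67$)
$k = -8$ ($k = -3 - 5 = -8$)
$Z{\left(T \right)} = T^{3} - 8 T$ ($Z{\left(T \right)} = T T^{2} + T \left(-8\right) = T^{3} - 8 T$)
$\sqrt{\left(12336 - 340\right) \left(20267 + q\right) + Z{\left(-128 \right)}} = \sqrt{\left(12336 - 340\right) \left(20267 + \frac{1421}{3}\right) - 128 \left(-8 + \left(-128\right)^{2}\right)} = \sqrt{11996 \cdot \frac{62222}{3} - 128 \left(-8 + 16384\right)} = \sqrt{\frac{746415112}{3} - 2096128} = \sqrt{\frac{740126728}{3}} = \frac{2 \sqrt{555095046}}{3}$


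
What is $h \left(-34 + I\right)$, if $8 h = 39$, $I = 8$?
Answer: $- \frac{507}{4} \approx -126.75$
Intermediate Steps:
$h = \frac{39}{8}$ ($h = \frac{1}{8} \cdot 39 = \frac{39}{8} \approx 4.875$)
$h \left(-34 + I\right) = \frac{39 \left(-34 + 8\right)}{8} = \frac{39}{8} \left(-26\right) = - \frac{507}{4}$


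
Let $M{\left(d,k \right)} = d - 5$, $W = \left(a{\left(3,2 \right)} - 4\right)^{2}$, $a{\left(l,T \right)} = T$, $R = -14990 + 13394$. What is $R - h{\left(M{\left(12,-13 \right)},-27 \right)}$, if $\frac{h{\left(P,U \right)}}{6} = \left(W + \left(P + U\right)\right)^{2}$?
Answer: $-3132$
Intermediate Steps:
$R = -1596$
$W = 4$ ($W = \left(2 - 4\right)^{2} = \left(-2\right)^{2} = 4$)
$M{\left(d,k \right)} = -5 + d$
$h{\left(P,U \right)} = 6 \left(4 + P + U\right)^{2}$ ($h{\left(P,U \right)} = 6 \left(4 + \left(P + U\right)\right)^{2} = 6 \left(4 + P + U\right)^{2}$)
$R - h{\left(M{\left(12,-13 \right)},-27 \right)} = -1596 - 6 \left(4 + \left(-5 + 12\right) - 27\right)^{2} = -1596 - 6 \left(4 + 7 - 27\right)^{2} = -1596 - 6 \left(-16\right)^{2} = -1596 - 6 \cdot 256 = -1596 - 1536 = -3132$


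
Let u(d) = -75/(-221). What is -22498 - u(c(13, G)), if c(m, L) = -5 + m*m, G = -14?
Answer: -4972133/221 ≈ -22498.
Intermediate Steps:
c(m, L) = -5 + m²
u(d) = 75/221 (u(d) = -75*(-1/221) = 75/221)
-22498 - u(c(13, G)) = -22498 - 1*75/221 = -22498 - 75/221 = -4972133/221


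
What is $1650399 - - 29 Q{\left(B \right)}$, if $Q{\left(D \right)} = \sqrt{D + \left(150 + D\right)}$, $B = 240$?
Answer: $1650399 + 87 \sqrt{70} \approx 1.6511 \cdot 10^{6}$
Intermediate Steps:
$Q{\left(D \right)} = \sqrt{150 + 2 D}$
$1650399 - - 29 Q{\left(B \right)} = 1650399 - - 29 \sqrt{150 + 2 \cdot 240} = 1650399 - - 29 \sqrt{150 + 480} = 1650399 - - 29 \sqrt{630} = 1650399 - - 29 \cdot 3 \sqrt{70} = 1650399 - - 87 \sqrt{70} = 1650399 + 87 \sqrt{70}$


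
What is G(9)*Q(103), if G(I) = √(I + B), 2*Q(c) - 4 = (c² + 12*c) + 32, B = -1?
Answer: 11881*√2 ≈ 16802.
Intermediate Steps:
Q(c) = 18 + c²/2 + 6*c (Q(c) = 2 + ((c² + 12*c) + 32)/2 = 2 + (32 + c² + 12*c)/2 = 2 + (16 + c²/2 + 6*c) = 18 + c²/2 + 6*c)
G(I) = √(-1 + I) (G(I) = √(I - 1) = √(-1 + I))
G(9)*Q(103) = √(-1 + 9)*(18 + (½)*103² + 6*103) = √8*(18 + (½)*10609 + 618) = (2*√2)*(18 + 10609/2 + 618) = (2*√2)*(11881/2) = 11881*√2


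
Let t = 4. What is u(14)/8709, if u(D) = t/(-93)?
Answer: -4/809937 ≈ -4.9387e-6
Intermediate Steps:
u(D) = -4/93 (u(D) = 4/(-93) = 4*(-1/93) = -4/93)
u(14)/8709 = -4/93/8709 = -4/93*1/8709 = -4/809937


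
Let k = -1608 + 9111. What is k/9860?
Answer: 7503/9860 ≈ 0.76095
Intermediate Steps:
k = 7503
k/9860 = 7503/9860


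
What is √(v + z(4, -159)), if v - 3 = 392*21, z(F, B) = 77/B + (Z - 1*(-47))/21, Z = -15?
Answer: 2*√2550637614/1113 ≈ 90.753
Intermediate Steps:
z(F, B) = 32/21 + 77/B (z(F, B) = 77/B + (-15 - 1*(-47))/21 = 77/B + (-15 + 47)*(1/21) = 77/B + 32*(1/21) = 77/B + 32/21 = 32/21 + 77/B)
v = 8235 (v = 3 + 392*21 = 3 + 8232 = 8235)
√(v + z(4, -159)) = √(8235 + (32/21 + 77/(-159))) = √(8235 + (32/21 + 77*(-1/159))) = √(8235 + (32/21 - 77/159)) = √(8235 + 1157/1113) = √(9166712/1113) = 2*√2550637614/1113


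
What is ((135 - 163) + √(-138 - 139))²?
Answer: (28 - I*√277)² ≈ 507.0 - 932.03*I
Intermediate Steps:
((135 - 163) + √(-138 - 139))² = (-28 + √(-277))² = (-28 + I*√277)²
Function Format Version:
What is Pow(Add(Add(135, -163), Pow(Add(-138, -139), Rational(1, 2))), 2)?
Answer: Pow(Add(28, Mul(-1, I, Pow(277, Rational(1, 2)))), 2) ≈ Add(507.00, Mul(-932.03, I))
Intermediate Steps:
Pow(Add(Add(135, -163), Pow(Add(-138, -139), Rational(1, 2))), 2) = Pow(Add(-28, Pow(-277, Rational(1, 2))), 2) = Pow(Add(-28, Mul(I, Pow(277, Rational(1, 2)))), 2)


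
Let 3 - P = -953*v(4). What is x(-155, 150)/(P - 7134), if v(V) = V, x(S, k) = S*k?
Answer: 23250/3319 ≈ 7.0051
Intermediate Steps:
P = 3815 (P = 3 - (-953)*4 = 3 - 1*(-3812) = 3 + 3812 = 3815)
x(-155, 150)/(P - 7134) = (-155*150)/(3815 - 7134) = -23250/(-3319) = -23250*(-1/3319) = 23250/3319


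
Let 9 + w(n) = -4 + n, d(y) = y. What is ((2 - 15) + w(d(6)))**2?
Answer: 400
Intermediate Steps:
w(n) = -13 + n (w(n) = -9 + (-4 + n) = -13 + n)
((2 - 15) + w(d(6)))**2 = ((2 - 15) + (-13 + 6))**2 = (-13 - 7)**2 = (-20)**2 = 400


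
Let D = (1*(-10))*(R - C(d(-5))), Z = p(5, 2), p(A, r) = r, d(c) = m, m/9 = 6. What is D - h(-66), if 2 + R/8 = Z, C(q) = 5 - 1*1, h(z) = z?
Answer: 106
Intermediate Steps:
m = 54 (m = 9*6 = 54)
d(c) = 54
C(q) = 4 (C(q) = 5 - 1 = 4)
Z = 2
R = 0 (R = -16 + 8*2 = -16 + 16 = 0)
D = 40 (D = (1*(-10))*(0 - 1*4) = -10*(0 - 4) = -10*(-4) = 40)
D - h(-66) = 40 - 1*(-66) = 40 + 66 = 106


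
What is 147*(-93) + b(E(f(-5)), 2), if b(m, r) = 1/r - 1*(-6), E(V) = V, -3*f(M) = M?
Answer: -27329/2 ≈ -13665.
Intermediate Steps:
f(M) = -M/3
b(m, r) = 6 + 1/r (b(m, r) = 1/r + 6 = 6 + 1/r)
147*(-93) + b(E(f(-5)), 2) = 147*(-93) + (6 + 1/2) = -13671 + (6 + 1/2) = -13671 + 13/2 = -27329/2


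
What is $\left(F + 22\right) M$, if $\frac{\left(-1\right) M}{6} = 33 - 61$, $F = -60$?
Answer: $-6384$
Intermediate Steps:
$M = 168$ ($M = - 6 \left(33 - 61\right) = \left(-6\right) \left(-28\right) = 168$)
$\left(F + 22\right) M = \left(-60 + 22\right) 168 = \left(-38\right) 168 = -6384$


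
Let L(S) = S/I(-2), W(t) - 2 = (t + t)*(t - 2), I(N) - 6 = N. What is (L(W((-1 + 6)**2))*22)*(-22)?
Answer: -139392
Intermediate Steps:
I(N) = 6 + N
W(t) = 2 + 2*t*(-2 + t) (W(t) = 2 + (t + t)*(t - 2) = 2 + (2*t)*(-2 + t) = 2 + 2*t*(-2 + t))
L(S) = S/4 (L(S) = S/(6 - 2) = S/4)
(L(W((-1 + 6)**2))*22)*(-22) = (((2 - 4*(-1 + 6)**2 + 2*((-1 + 6)**2)**2)/4)*22)*(-22) = (((2 - 4*5**2 + 2*(5**2)**2)/4)*22)*(-22) = (((2 - 4*25 + 2*25**2)/4)*22)*(-22) = (((2 - 100 + 2*625)/4)*22)*(-22) = (((2 - 100 + 1250)/4)*22)*(-22) = (((1/4)*1152)*22)*(-22) = (288*22)*(-22) = 6336*(-22) = -139392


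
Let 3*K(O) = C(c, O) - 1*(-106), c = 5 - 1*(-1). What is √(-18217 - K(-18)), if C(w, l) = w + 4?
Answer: I*√164301/3 ≈ 135.11*I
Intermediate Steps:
c = 6 (c = 5 + 1 = 6)
C(w, l) = 4 + w
K(O) = 116/3 (K(O) = ((4 + 6) - 1*(-106))/3 = (10 + 106)/3 = (⅓)*116 = 116/3)
√(-18217 - K(-18)) = √(-18217 - 1*116/3) = √(-18217 - 116/3) = √(-54767/3) = I*√164301/3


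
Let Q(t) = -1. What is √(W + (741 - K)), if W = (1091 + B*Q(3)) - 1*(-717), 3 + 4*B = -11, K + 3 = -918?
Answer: √13894/2 ≈ 58.936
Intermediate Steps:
K = -921 (K = -3 - 918 = -921)
B = -7/2 (B = -¾ + (¼)*(-11) = -¾ - 11/4 = -7/2 ≈ -3.5000)
W = 3623/2 (W = (1091 - 7/2*(-1)) - 1*(-717) = (1091 + 7/2) + 717 = 2189/2 + 717 = 3623/2 ≈ 1811.5)
√(W + (741 - K)) = √(3623/2 + (741 - 1*(-921))) = √(3623/2 + (741 + 921)) = √(3623/2 + 1662) = √(6947/2) = √13894/2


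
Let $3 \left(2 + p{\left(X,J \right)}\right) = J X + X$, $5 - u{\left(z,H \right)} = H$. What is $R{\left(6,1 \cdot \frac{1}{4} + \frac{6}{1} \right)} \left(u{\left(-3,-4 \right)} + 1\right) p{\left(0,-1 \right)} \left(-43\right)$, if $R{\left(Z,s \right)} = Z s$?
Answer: $32250$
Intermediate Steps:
$u{\left(z,H \right)} = 5 - H$
$p{\left(X,J \right)} = -2 + \frac{X}{3} + \frac{J X}{3}$ ($p{\left(X,J \right)} = -2 + \frac{J X + X}{3} = -2 + \frac{X + J X}{3} = -2 + \left(\frac{X}{3} + \frac{J X}{3}\right) = -2 + \frac{X}{3} + \frac{J X}{3}$)
$R{\left(6,1 \cdot \frac{1}{4} + \frac{6}{1} \right)} \left(u{\left(-3,-4 \right)} + 1\right) p{\left(0,-1 \right)} \left(-43\right) = 6 \left(1 \cdot \frac{1}{4} + \frac{6}{1}\right) \left(\left(5 - -4\right) + 1\right) \left(-2 + \frac{1}{3} \cdot 0 + \frac{1}{3} \left(-1\right) 0\right) \left(-43\right) = 6 \left(1 \cdot \frac{1}{4} + 6 \cdot 1\right) \left(\left(5 + 4\right) + 1\right) \left(-2 + 0 + 0\right) \left(-43\right) = 6 \left(\frac{1}{4} + 6\right) \left(9 + 1\right) \left(-2\right) \left(-43\right) = 6 \cdot \frac{25}{4} \cdot 10 \left(-2\right) \left(-43\right) = \frac{75}{2} \cdot 10 \left(-2\right) \left(-43\right) = 375 \left(-2\right) \left(-43\right) = \left(-750\right) \left(-43\right) = 32250$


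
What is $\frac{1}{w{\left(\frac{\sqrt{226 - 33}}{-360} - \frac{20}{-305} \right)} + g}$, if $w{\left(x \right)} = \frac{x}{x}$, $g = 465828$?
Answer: $\frac{1}{465829} \approx 2.1467 \cdot 10^{-6}$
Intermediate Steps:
$w{\left(x \right)} = 1$
$\frac{1}{w{\left(\frac{\sqrt{226 - 33}}{-360} - \frac{20}{-305} \right)} + g} = \frac{1}{1 + 465828} = \frac{1}{465829}$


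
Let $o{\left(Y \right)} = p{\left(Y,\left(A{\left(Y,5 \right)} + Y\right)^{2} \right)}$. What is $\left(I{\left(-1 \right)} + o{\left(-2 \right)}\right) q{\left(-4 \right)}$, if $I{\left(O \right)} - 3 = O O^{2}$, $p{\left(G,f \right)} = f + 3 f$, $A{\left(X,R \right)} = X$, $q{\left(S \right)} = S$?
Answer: $-264$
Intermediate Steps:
$p{\left(G,f \right)} = 4 f$
$o{\left(Y \right)} = 16 Y^{2}$ ($o{\left(Y \right)} = 4 \left(Y + Y\right)^{2} = 4 \left(2 Y\right)^{2} = 4 \cdot 4 Y^{2} = 16 Y^{2}$)
$I{\left(O \right)} = 3 + O^{3}$ ($I{\left(O \right)} = 3 + O O^{2} = 3 + O^{3}$)
$\left(I{\left(-1 \right)} + o{\left(-2 \right)}\right) q{\left(-4 \right)} = \left(\left(3 + \left(-1\right)^{3}\right) + 16 \left(-2\right)^{2}\right) \left(-4\right) = \left(\left(3 - 1\right) + 16 \cdot 4\right) \left(-4\right) = \left(2 + 64\right) \left(-4\right) = 66 \left(-4\right) = -264$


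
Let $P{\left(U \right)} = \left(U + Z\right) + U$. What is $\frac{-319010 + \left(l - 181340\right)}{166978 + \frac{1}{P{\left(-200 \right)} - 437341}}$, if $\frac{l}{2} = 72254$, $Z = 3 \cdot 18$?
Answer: $- \frac{155747417454}{73084099885} \approx -2.1311$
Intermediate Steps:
$Z = 54$
$l = 144508$ ($l = 2 \cdot 72254 = 144508$)
$P{\left(U \right)} = 54 + 2 U$ ($P{\left(U \right)} = \left(U + 54\right) + U = \left(54 + U\right) + U = 54 + 2 U$)
$\frac{-319010 + \left(l - 181340\right)}{166978 + \frac{1}{P{\left(-200 \right)} - 437341}} = \frac{-319010 + \left(144508 - 181340\right)}{166978 + \frac{1}{\left(54 + 2 \left(-200\right)\right) - 437341}} = \frac{-319010 - 36832}{166978 + \frac{1}{\left(54 - 400\right) - 437341}} = - \frac{355842}{166978 + \frac{1}{-346 - 437341}} = - \frac{355842}{166978 + \frac{1}{-437687}} = - \frac{355842}{166978 - \frac{1}{437687}} = - \frac{355842}{\frac{73084099885}{437687}} = \left(-355842\right) \frac{437687}{73084099885} = - \frac{155747417454}{73084099885}$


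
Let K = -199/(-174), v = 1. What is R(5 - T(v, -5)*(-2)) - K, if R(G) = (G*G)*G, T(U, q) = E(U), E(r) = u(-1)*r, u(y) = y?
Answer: 4499/174 ≈ 25.856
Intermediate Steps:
E(r) = -r
T(U, q) = -U
K = 199/174 (K = -199*(-1/174) = 199/174 ≈ 1.1437)
R(G) = G³ (R(G) = G²*G = G³)
R(5 - T(v, -5)*(-2)) - K = (5 - (-1*1)*(-2))³ - 1*199/174 = (5 - (-1)*(-2))³ - 199/174 = (5 - 1*2)³ - 199/174 = (5 - 2)³ - 199/174 = 3³ - 199/174 = 27 - 199/174 = 4499/174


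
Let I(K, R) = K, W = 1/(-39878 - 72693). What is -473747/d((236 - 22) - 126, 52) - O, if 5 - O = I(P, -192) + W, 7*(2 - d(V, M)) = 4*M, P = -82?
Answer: 371411241227/21838774 ≈ 17007.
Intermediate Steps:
W = -1/112571 (W = 1/(-112571) = -1/112571 ≈ -8.8833e-6)
d(V, M) = 2 - 4*M/7
O = 9793678/112571 (O = 5 - (-82 - 1/112571) = 5 - 1*(-9230823/112571) = 5 + 9230823/112571 = 9793678/112571 ≈ 87.000)
-473747/d((236 - 22) - 126, 52) - O = -473747/(2 - 4/7*52) - 1*9793678/112571 = -473747/(2 - 208/7) - 9793678/112571 = -473747/(-194/7) - 9793678/112571 = -473747*(-7/194) - 9793678/112571 = 3316229/194 - 9793678/112571 = 371411241227/21838774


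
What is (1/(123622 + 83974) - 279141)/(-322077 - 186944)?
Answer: 57948555035/105670723516 ≈ 0.54839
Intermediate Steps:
(1/(123622 + 83974) - 279141)/(-322077 - 186944) = (1/207596 - 279141)/(-509021) = (1/207596 - 279141)*(-1/509021) = -57948555035/207596*(-1/509021) = 57948555035/105670723516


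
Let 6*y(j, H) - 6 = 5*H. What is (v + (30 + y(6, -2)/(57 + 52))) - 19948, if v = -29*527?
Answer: -11510729/327 ≈ -35201.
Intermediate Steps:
y(j, H) = 1 + 5*H/6 (y(j, H) = 1 + (5*H)/6 = 1 + 5*H/6)
v = -15283
(v + (30 + y(6, -2)/(57 + 52))) - 19948 = (-15283 + (30 + (1 + (⅚)*(-2))/(57 + 52))) - 19948 = (-15283 + (30 + (1 - 5/3)/109)) - 19948 = (-15283 + (30 + (1/109)*(-⅔))) - 19948 = (-15283 + (30 - 2/327)) - 19948 = (-15283 + 9808/327) - 19948 = -4987733/327 - 19948 = -11510729/327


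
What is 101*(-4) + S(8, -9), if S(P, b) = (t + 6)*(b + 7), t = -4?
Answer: -408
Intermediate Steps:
S(P, b) = 14 + 2*b (S(P, b) = (-4 + 6)*(b + 7) = 2*(7 + b) = 14 + 2*b)
101*(-4) + S(8, -9) = 101*(-4) + (14 + 2*(-9)) = -404 + (14 - 18) = -404 - 4 = -408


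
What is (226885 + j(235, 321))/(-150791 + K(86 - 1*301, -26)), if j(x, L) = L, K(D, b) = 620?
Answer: -32458/21453 ≈ -1.5130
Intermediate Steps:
(226885 + j(235, 321))/(-150791 + K(86 - 1*301, -26)) = (226885 + 321)/(-150791 + 620) = 227206/(-150171) = 227206*(-1/150171) = -32458/21453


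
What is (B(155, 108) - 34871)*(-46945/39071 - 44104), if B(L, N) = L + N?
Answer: 59637693658032/39071 ≈ 1.5264e+9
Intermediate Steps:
(B(155, 108) - 34871)*(-46945/39071 - 44104) = ((155 + 108) - 34871)*(-46945/39071 - 44104) = (263 - 34871)*(-46945*1/39071 - 44104) = -34608*(-46945/39071 - 44104) = -34608*(-1723234329/39071) = 59637693658032/39071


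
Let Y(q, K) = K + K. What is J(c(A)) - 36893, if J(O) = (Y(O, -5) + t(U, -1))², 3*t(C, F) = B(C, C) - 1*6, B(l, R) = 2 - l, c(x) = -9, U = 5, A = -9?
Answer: -36724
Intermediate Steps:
Y(q, K) = 2*K
t(C, F) = -4/3 - C/3 (t(C, F) = ((2 - C) - 1*6)/3 = ((2 - C) - 6)/3 = (-4 - C)/3 = -4/3 - C/3)
J(O) = 169 (J(O) = (2*(-5) + (-4/3 - ⅓*5))² = (-10 + (-4/3 - 5/3))² = (-10 - 3)² = (-13)² = 169)
J(c(A)) - 36893 = 169 - 36893 = -36724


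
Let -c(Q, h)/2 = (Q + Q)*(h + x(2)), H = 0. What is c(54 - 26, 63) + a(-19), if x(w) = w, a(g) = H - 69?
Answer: -7349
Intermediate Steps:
a(g) = -69 (a(g) = 0 - 69 = -69)
c(Q, h) = -4*Q*(2 + h) (c(Q, h) = -2*(Q + Q)*(h + 2) = -2*2*Q*(2 + h) = -4*Q*(2 + h))
c(54 - 26, 63) + a(-19) = -4*(54 - 26)*(2 + 63) - 69 = -4*28*65 - 69 = -7280 - 69 = -7349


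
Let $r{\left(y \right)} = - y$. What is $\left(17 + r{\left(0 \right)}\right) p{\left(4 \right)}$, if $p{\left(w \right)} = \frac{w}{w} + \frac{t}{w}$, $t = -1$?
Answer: $\frac{51}{4} \approx 12.75$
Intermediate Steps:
$p{\left(w \right)} = 1 - \frac{1}{w}$ ($p{\left(w \right)} = \frac{w}{w} - \frac{1}{w} = 1 - \frac{1}{w}$)
$\left(17 + r{\left(0 \right)}\right) p{\left(4 \right)} = \left(17 - 0\right) \frac{-1 + 4}{4} = \left(17 + 0\right) \frac{1}{4} \cdot 3 = 17 \cdot \frac{3}{4} = \frac{51}{4}$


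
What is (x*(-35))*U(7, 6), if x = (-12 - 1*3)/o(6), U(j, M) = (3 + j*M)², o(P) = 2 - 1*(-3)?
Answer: 212625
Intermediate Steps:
o(P) = 5 (o(P) = 2 + 3 = 5)
U(j, M) = (3 + M*j)²
x = -3 (x = (-12 - 1*3)/5 = (-12 - 3)*(⅕) = -15*⅕ = -3)
(x*(-35))*U(7, 6) = (-3*(-35))*(3 + 6*7)² = 105*(3 + 42)² = 105*45² = 105*2025 = 212625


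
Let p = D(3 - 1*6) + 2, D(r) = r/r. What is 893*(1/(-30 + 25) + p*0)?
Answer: -893/5 ≈ -178.60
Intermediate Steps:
D(r) = 1
p = 3 (p = 1 + 2 = 3)
893*(1/(-30 + 25) + p*0) = 893*(1/(-30 + 25) + 3*0) = 893*(1/(-5) + 0) = 893*(-⅕ + 0) = 893*(-⅕) = -893/5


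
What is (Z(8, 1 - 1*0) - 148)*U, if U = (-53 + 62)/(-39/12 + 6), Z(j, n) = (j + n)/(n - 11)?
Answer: -26802/55 ≈ -487.31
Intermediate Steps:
Z(j, n) = (j + n)/(-11 + n)
U = 36/11 (U = 9/(-39*1/12 + 6) = 9/(-13/4 + 6) = 9/(11/4) = 9*(4/11) = 36/11 ≈ 3.2727)
(Z(8, 1 - 1*0) - 148)*U = ((8 + (1 - 1*0))/(-11 + (1 - 1*0)) - 148)*(36/11) = ((8 + (1 + 0))/(-11 + (1 + 0)) - 148)*(36/11) = ((8 + 1)/(-11 + 1) - 148)*(36/11) = (9/(-10) - 148)*(36/11) = (-⅒*9 - 148)*(36/11) = (-9/10 - 148)*(36/11) = -1489/10*36/11 = -26802/55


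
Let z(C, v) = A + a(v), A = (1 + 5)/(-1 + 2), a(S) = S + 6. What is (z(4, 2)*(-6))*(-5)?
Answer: 420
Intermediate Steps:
a(S) = 6 + S
A = 6 (A = 6/1 = 6*1 = 6)
z(C, v) = 12 + v (z(C, v) = 6 + (6 + v) = 12 + v)
(z(4, 2)*(-6))*(-5) = ((12 + 2)*(-6))*(-5) = (14*(-6))*(-5) = -84*(-5) = 420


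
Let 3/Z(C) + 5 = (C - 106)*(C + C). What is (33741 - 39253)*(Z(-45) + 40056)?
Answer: -230724163512/1045 ≈ -2.2079e+8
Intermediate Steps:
Z(C) = 3/(-5 + 2*C*(-106 + C)) (Z(C) = 3/(-5 + (C - 106)*(C + C)) = 3/(-5 + (-106 + C)*(2*C)) = 3/(-5 + 2*C*(-106 + C)))
(33741 - 39253)*(Z(-45) + 40056) = (33741 - 39253)*(3/(-5 - 212*(-45) + 2*(-45)²) + 40056) = -5512*(3/(-5 + 9540 + 2*2025) + 40056) = -5512*(3/(-5 + 9540 + 4050) + 40056) = -5512*(3/13585 + 40056) = -5512*544160763/13585 = -230724163512/1045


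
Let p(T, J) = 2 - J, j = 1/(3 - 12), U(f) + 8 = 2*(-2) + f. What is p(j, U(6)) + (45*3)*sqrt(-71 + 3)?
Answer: 8 + 270*I*sqrt(17) ≈ 8.0 + 1113.2*I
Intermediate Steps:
U(f) = -12 + f (U(f) = -8 + (2*(-2) + f) = -8 + (-4 + f) = -12 + f)
j = -1/9 (j = 1/(-9) = -1/9 ≈ -0.11111)
p(j, U(6)) + (45*3)*sqrt(-71 + 3) = (2 - (-12 + 6)) + (45*3)*sqrt(-71 + 3) = (2 - 1*(-6)) + 135*sqrt(-68) = (2 + 6) + 135*(2*I*sqrt(17)) = 8 + 270*I*sqrt(17)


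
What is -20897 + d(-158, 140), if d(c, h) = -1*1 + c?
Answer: -21056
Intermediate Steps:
d(c, h) = -1 + c
-20897 + d(-158, 140) = -20897 + (-1 - 158) = -20897 - 159 = -21056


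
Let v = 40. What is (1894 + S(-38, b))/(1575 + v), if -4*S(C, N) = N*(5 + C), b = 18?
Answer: 43/34 ≈ 1.2647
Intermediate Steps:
S(C, N) = -N*(5 + C)/4
(1894 + S(-38, b))/(1575 + v) = (1894 - ¼*18*(5 - 38))/(1575 + 40) = (1894 - ¼*18*(-33))/1615 = (1894 + 297/2)*(1/1615) = (4085/2)*(1/1615) = 43/34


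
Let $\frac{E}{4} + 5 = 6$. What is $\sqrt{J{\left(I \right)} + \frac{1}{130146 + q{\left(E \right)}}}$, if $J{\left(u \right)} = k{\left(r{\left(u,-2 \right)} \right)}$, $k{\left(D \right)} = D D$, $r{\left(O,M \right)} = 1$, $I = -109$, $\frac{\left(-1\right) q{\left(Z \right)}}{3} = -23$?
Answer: $\frac{2 \sqrt{4239019110}}{130215} \approx 1.0$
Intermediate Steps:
$E = 4$ ($E = -20 + 4 \cdot 6 = -20 + 24 = 4$)
$q{\left(Z \right)} = 69$ ($q{\left(Z \right)} = \left(-3\right) \left(-23\right) = 69$)
$k{\left(D \right)} = D^{2}$
$J{\left(u \right)} = 1$ ($J{\left(u \right)} = 1^{2} = 1$)
$\sqrt{J{\left(I \right)} + \frac{1}{130146 + q{\left(E \right)}}} = \sqrt{1 + \frac{1}{130146 + 69}} = \sqrt{1 + \frac{1}{130215}} = \sqrt{\frac{130216}{130215}} = \frac{2 \sqrt{4239019110}}{130215}$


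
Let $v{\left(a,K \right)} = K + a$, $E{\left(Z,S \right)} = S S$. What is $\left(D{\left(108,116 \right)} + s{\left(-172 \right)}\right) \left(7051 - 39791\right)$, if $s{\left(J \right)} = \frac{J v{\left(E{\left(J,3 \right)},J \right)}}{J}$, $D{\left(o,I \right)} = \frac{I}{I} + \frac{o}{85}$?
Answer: $\frac{89458776}{17} \approx 5.2623 \cdot 10^{6}$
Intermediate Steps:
$E{\left(Z,S \right)} = S^{2}$
$D{\left(o,I \right)} = 1 + \frac{o}{85}$ ($D{\left(o,I \right)} = 1 + o \frac{1}{85} = 1 + \frac{o}{85}$)
$s{\left(J \right)} = 9 + J$ ($s{\left(J \right)} = \frac{J \left(J + 3^{2}\right)}{J} = \frac{J \left(J + 9\right)}{J} = \frac{J \left(9 + J\right)}{J} = 9 + J$)
$\left(D{\left(108,116 \right)} + s{\left(-172 \right)}\right) \left(7051 - 39791\right) = \left(\left(1 + \frac{1}{85} \cdot 108\right) + \left(9 - 172\right)\right) \left(7051 - 39791\right) = \left(\left(1 + \frac{108}{85}\right) - 163\right) \left(-32740\right) = \left(\frac{193}{85} - 163\right) \left(-32740\right) = \left(- \frac{13662}{85}\right) \left(-32740\right) = \frac{89458776}{17}$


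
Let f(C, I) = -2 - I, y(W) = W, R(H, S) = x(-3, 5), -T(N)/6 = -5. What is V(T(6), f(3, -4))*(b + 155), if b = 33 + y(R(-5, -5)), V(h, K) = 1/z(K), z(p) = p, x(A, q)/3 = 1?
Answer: 191/2 ≈ 95.500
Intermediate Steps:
x(A, q) = 3 (x(A, q) = 3*1 = 3)
T(N) = 30 (T(N) = -6*(-5) = 30)
R(H, S) = 3
V(h, K) = 1/K
b = 36 (b = 33 + 3 = 36)
V(T(6), f(3, -4))*(b + 155) = (36 + 155)/(-2 - 1*(-4)) = 191/(-2 + 4) = 191/2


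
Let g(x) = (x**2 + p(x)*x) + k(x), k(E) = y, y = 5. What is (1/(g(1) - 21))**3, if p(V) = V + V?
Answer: -1/2197 ≈ -0.00045517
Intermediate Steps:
k(E) = 5
p(V) = 2*V
g(x) = 5 + 3*x**2 (g(x) = (x**2 + (2*x)*x) + 5 = (x**2 + 2*x**2) + 5 = 3*x**2 + 5 = 5 + 3*x**2)
(1/(g(1) - 21))**3 = (1/((5 + 3*1**2) - 21))**3 = (1/((5 + 3*1) - 21))**3 = (1/((5 + 3) - 21))**3 = (1/(8 - 21))**3 = (1/(-13))**3 = (-1/13)**3 = -1/2197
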